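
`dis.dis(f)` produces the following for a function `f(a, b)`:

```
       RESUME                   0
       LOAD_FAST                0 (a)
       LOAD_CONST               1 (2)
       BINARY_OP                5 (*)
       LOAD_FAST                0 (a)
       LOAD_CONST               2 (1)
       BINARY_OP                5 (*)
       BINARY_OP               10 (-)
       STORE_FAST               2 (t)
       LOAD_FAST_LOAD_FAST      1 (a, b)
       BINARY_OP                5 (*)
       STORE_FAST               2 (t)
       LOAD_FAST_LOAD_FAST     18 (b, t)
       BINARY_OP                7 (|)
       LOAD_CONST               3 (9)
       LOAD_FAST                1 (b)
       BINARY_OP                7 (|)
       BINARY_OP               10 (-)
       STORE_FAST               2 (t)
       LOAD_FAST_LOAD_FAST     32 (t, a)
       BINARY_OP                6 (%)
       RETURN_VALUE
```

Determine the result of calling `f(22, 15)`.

LOAD_FAST a → push 22. Stack: [22]
LOAD_CONST → push 2. Stack: [22, 2]
BINARY_OP * → 22 * 2 = 44. Stack: [44]
LOAD_FAST a → push 22. Stack: [44, 22]
LOAD_CONST → push 1. Stack: [44, 22, 1]
BINARY_OP * → 22 * 1 = 22. Stack: [44, 22]
BINARY_OP - → 44 - 22 = 22. Stack: [22]
STORE_FAST t → t=22. Stack: []
LOAD_FAST_LOAD_FAST a,b → push 22,15. Stack: [22, 15]
BINARY_OP * → 22 * 15 = 330. Stack: [330]
STORE_FAST t → t=330. Stack: []
LOAD_FAST_LOAD_FAST b,t → push 15,330. Stack: [15, 330]
BINARY_OP | → 15 | 330 = 335. Stack: [335]
LOAD_CONST → push 9. Stack: [335, 9]
LOAD_FAST b → push 15. Stack: [335, 9, 15]
BINARY_OP | → 9 | 15 = 15. Stack: [335, 15]
BINARY_OP - → 335 - 15 = 320. Stack: [320]
STORE_FAST t → t=320. Stack: []
LOAD_FAST_LOAD_FAST t,a → push 320,22. Stack: [320, 22]
BINARY_OP % → 320 % 22 = 12. Stack: [12]
RETURN_VALUE → return 12.

12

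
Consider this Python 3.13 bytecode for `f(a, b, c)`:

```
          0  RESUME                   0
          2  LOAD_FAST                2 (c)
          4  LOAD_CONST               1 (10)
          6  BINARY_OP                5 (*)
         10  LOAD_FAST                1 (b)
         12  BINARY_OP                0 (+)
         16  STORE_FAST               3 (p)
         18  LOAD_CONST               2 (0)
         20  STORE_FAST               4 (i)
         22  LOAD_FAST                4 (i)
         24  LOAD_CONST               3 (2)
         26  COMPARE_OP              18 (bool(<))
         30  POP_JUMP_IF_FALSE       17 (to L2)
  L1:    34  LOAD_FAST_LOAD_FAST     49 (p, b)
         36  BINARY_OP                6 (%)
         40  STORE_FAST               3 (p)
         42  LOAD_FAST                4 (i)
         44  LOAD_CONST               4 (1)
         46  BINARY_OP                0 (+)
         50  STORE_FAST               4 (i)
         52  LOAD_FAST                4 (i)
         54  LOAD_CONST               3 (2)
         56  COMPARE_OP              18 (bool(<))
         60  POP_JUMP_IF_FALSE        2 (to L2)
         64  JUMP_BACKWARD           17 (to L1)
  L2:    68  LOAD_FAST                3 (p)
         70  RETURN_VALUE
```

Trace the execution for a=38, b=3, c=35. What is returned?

LOAD_FAST c → push 35. Stack: [35]
LOAD_CONST → push 10. Stack: [35, 10]
BINARY_OP * → 35 * 10 = 350. Stack: [350]
LOAD_FAST b → push 3. Stack: [350, 3]
BINARY_OP + → 350 + 3 = 353. Stack: [353]
STORE_FAST p → p=353. Stack: []
LOAD_CONST → push 0. Stack: [0]
STORE_FAST i → i=0. Stack: []
LOAD_FAST i → push 0. Stack: [0]
LOAD_CONST → push 2. Stack: [0, 2]
COMPARE_OP bool(<) → 0 vs 2 = True. Stack: [True]
POP_JUMP_IF_FALSE → pop True; no jump. Stack: []
LOAD_FAST_LOAD_FAST p,b → push 353,3. Stack: [353, 3]
BINARY_OP % → 353 % 3 = 2. Stack: [2]
STORE_FAST p → p=2. Stack: []
LOAD_FAST i → push 0. Stack: [0]
LOAD_CONST → push 1. Stack: [0, 1]
BINARY_OP + → 0 + 1 = 1. Stack: [1]
STORE_FAST i → i=1. Stack: []
LOAD_FAST i → push 1. Stack: [1]
LOAD_CONST → push 2. Stack: [1, 2]
COMPARE_OP bool(<) → 1 vs 2 = True. Stack: [True]
POP_JUMP_IF_FALSE → pop True; no jump. Stack: []
LOAD_FAST_LOAD_FAST p,b → push 2,3. Stack: [2, 3]
BINARY_OP % → 2 % 3 = 2. Stack: [2]
STORE_FAST p → p=2. Stack: []
LOAD_FAST i → push 1. Stack: [1]
LOAD_CONST → push 1. Stack: [1, 1]
BINARY_OP + → 1 + 1 = 2. Stack: [2]
STORE_FAST i → i=2. Stack: []
LOAD_FAST i → push 2. Stack: [2]
LOAD_CONST → push 2. Stack: [2, 2]
COMPARE_OP bool(<) → 2 vs 2 = False. Stack: [False]
POP_JUMP_IF_FALSE → pop False; jump. Stack: []
LOAD_FAST p → push 2. Stack: [2]
RETURN_VALUE → return 2.

2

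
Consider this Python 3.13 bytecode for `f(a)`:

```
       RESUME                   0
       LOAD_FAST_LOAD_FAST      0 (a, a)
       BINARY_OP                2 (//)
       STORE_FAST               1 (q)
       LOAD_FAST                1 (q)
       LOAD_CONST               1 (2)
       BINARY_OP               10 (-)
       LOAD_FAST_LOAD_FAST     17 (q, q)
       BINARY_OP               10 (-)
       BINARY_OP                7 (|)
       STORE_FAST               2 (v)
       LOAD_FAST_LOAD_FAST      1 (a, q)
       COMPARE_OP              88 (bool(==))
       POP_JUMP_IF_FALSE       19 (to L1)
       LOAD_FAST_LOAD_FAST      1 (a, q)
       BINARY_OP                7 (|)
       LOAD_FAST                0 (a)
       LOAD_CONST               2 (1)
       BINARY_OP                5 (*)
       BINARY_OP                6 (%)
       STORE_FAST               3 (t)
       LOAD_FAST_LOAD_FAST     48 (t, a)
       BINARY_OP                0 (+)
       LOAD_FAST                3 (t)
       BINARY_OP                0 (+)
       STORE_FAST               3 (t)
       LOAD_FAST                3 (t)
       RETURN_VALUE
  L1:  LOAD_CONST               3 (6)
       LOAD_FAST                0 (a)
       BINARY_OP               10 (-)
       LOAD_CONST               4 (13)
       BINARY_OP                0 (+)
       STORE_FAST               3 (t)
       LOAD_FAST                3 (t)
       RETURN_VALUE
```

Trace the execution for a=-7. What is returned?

26

LOAD_FAST_LOAD_FAST a,a → push -7,-7. Stack: [-7, -7]
BINARY_OP // → -7 // -7 = 1. Stack: [1]
STORE_FAST q → q=1. Stack: []
LOAD_FAST q → push 1. Stack: [1]
LOAD_CONST → push 2. Stack: [1, 2]
BINARY_OP - → 1 - 2 = -1. Stack: [-1]
LOAD_FAST_LOAD_FAST q,q → push 1,1. Stack: [-1, 1, 1]
BINARY_OP - → 1 - 1 = 0. Stack: [-1, 0]
BINARY_OP | → -1 | 0 = -1. Stack: [-1]
STORE_FAST v → v=-1. Stack: []
LOAD_FAST_LOAD_FAST a,q → push -7,1. Stack: [-7, 1]
COMPARE_OP bool(==) → -7 vs 1 = False. Stack: [False]
POP_JUMP_IF_FALSE → pop False; jump. Stack: []
LOAD_CONST → push 6. Stack: [6]
LOAD_FAST a → push -7. Stack: [6, -7]
BINARY_OP - → 6 - -7 = 13. Stack: [13]
LOAD_CONST → push 13. Stack: [13, 13]
BINARY_OP + → 13 + 13 = 26. Stack: [26]
STORE_FAST t → t=26. Stack: []
LOAD_FAST t → push 26. Stack: [26]
RETURN_VALUE → return 26.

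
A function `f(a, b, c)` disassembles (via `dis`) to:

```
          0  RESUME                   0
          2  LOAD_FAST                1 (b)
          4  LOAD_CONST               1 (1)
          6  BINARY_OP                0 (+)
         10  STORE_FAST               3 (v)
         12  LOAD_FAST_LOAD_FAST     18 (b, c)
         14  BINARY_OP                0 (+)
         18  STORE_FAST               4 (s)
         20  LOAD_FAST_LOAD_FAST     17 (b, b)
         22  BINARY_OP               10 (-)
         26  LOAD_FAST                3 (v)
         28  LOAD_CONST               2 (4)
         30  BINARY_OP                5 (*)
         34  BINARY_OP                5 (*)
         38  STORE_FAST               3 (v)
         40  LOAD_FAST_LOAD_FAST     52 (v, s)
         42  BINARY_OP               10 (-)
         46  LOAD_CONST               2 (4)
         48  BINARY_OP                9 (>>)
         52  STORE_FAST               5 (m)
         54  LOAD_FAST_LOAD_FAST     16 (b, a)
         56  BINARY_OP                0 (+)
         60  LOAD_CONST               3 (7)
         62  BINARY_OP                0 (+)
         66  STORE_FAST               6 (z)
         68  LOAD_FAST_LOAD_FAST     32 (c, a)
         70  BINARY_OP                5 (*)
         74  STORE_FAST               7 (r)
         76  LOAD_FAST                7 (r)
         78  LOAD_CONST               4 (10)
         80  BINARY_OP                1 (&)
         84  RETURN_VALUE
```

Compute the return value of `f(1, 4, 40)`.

8

LOAD_FAST b → push 4. Stack: [4]
LOAD_CONST → push 1. Stack: [4, 1]
BINARY_OP + → 4 + 1 = 5. Stack: [5]
STORE_FAST v → v=5. Stack: []
LOAD_FAST_LOAD_FAST b,c → push 4,40. Stack: [4, 40]
BINARY_OP + → 4 + 40 = 44. Stack: [44]
STORE_FAST s → s=44. Stack: []
LOAD_FAST_LOAD_FAST b,b → push 4,4. Stack: [4, 4]
BINARY_OP - → 4 - 4 = 0. Stack: [0]
LOAD_FAST v → push 5. Stack: [0, 5]
LOAD_CONST → push 4. Stack: [0, 5, 4]
BINARY_OP * → 5 * 4 = 20. Stack: [0, 20]
BINARY_OP * → 0 * 20 = 0. Stack: [0]
STORE_FAST v → v=0. Stack: []
LOAD_FAST_LOAD_FAST v,s → push 0,44. Stack: [0, 44]
BINARY_OP - → 0 - 44 = -44. Stack: [-44]
LOAD_CONST → push 4. Stack: [-44, 4]
BINARY_OP >> → -44 >> 4 = -3. Stack: [-3]
STORE_FAST m → m=-3. Stack: []
LOAD_FAST_LOAD_FAST b,a → push 4,1. Stack: [4, 1]
BINARY_OP + → 4 + 1 = 5. Stack: [5]
LOAD_CONST → push 7. Stack: [5, 7]
BINARY_OP + → 5 + 7 = 12. Stack: [12]
STORE_FAST z → z=12. Stack: []
LOAD_FAST_LOAD_FAST c,a → push 40,1. Stack: [40, 1]
BINARY_OP * → 40 * 1 = 40. Stack: [40]
STORE_FAST r → r=40. Stack: []
LOAD_FAST r → push 40. Stack: [40]
LOAD_CONST → push 10. Stack: [40, 10]
BINARY_OP & → 40 & 10 = 8. Stack: [8]
RETURN_VALUE → return 8.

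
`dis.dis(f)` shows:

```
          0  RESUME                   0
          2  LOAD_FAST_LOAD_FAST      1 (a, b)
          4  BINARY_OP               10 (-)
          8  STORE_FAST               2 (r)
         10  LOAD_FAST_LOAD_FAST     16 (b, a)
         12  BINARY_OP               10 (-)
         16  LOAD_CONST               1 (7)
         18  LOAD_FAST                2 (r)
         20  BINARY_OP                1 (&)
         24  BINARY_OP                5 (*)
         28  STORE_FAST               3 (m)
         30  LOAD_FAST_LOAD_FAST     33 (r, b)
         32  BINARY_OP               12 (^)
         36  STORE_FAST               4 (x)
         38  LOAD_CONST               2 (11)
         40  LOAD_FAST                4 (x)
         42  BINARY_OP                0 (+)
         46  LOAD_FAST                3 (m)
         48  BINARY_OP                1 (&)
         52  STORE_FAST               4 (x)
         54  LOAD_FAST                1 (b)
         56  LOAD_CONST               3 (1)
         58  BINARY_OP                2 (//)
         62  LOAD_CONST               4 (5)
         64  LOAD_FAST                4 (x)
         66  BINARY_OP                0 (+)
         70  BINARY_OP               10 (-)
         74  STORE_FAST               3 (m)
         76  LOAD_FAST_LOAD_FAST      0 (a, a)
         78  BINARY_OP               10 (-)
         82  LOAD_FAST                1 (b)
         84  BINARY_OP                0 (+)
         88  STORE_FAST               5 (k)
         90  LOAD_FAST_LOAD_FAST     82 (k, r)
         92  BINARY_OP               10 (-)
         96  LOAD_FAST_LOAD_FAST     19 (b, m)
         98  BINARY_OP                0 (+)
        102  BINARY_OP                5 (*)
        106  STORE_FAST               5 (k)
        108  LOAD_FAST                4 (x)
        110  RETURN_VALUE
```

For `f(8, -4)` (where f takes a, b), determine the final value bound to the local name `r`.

12

LOAD_FAST_LOAD_FAST a,b → push 8,-4. Stack: [8, -4]
BINARY_OP - → 8 - -4 = 12. Stack: [12]
STORE_FAST r → r=12. Stack: []
LOAD_FAST_LOAD_FAST b,a → push -4,8. Stack: [-4, 8]
BINARY_OP - → -4 - 8 = -12. Stack: [-12]
LOAD_CONST → push 7. Stack: [-12, 7]
LOAD_FAST r → push 12. Stack: [-12, 7, 12]
BINARY_OP & → 7 & 12 = 4. Stack: [-12, 4]
BINARY_OP * → -12 * 4 = -48. Stack: [-48]
STORE_FAST m → m=-48. Stack: []
LOAD_FAST_LOAD_FAST r,b → push 12,-4. Stack: [12, -4]
BINARY_OP ^ → 12 ^ -4 = -16. Stack: [-16]
STORE_FAST x → x=-16. Stack: []
LOAD_CONST → push 11. Stack: [11]
LOAD_FAST x → push -16. Stack: [11, -16]
BINARY_OP + → 11 + -16 = -5. Stack: [-5]
LOAD_FAST m → push -48. Stack: [-5, -48]
BINARY_OP & → -5 & -48 = -48. Stack: [-48]
STORE_FAST x → x=-48. Stack: []
LOAD_FAST b → push -4. Stack: [-4]
LOAD_CONST → push 1. Stack: [-4, 1]
BINARY_OP // → -4 // 1 = -4. Stack: [-4]
LOAD_CONST → push 5. Stack: [-4, 5]
LOAD_FAST x → push -48. Stack: [-4, 5, -48]
BINARY_OP + → 5 + -48 = -43. Stack: [-4, -43]
BINARY_OP - → -4 - -43 = 39. Stack: [39]
STORE_FAST m → m=39. Stack: []
LOAD_FAST_LOAD_FAST a,a → push 8,8. Stack: [8, 8]
BINARY_OP - → 8 - 8 = 0. Stack: [0]
LOAD_FAST b → push -4. Stack: [0, -4]
BINARY_OP + → 0 + -4 = -4. Stack: [-4]
STORE_FAST k → k=-4. Stack: []
LOAD_FAST_LOAD_FAST k,r → push -4,12. Stack: [-4, 12]
BINARY_OP - → -4 - 12 = -16. Stack: [-16]
LOAD_FAST_LOAD_FAST b,m → push -4,39. Stack: [-16, -4, 39]
BINARY_OP + → -4 + 39 = 35. Stack: [-16, 35]
BINARY_OP * → -16 * 35 = -560. Stack: [-560]
STORE_FAST k → k=-560. Stack: []
LOAD_FAST x → push -48. Stack: [-48]
RETURN_VALUE → return -48.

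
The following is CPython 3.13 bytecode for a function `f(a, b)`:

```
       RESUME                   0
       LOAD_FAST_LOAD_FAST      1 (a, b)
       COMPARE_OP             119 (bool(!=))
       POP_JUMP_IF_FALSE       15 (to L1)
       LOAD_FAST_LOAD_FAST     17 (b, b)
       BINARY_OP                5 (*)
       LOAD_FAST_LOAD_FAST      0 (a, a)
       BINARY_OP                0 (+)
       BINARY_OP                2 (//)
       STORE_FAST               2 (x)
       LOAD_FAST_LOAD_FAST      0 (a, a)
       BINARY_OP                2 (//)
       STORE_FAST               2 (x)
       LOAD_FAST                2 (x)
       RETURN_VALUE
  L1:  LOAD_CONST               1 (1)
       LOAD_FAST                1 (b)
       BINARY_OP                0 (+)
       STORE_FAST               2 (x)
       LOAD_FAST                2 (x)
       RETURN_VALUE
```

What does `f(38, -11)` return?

1

LOAD_FAST_LOAD_FAST a,b → push 38,-11. Stack: [38, -11]
COMPARE_OP bool(!=) → 38 vs -11 = True. Stack: [True]
POP_JUMP_IF_FALSE → pop True; no jump. Stack: []
LOAD_FAST_LOAD_FAST b,b → push -11,-11. Stack: [-11, -11]
BINARY_OP * → -11 * -11 = 121. Stack: [121]
LOAD_FAST_LOAD_FAST a,a → push 38,38. Stack: [121, 38, 38]
BINARY_OP + → 38 + 38 = 76. Stack: [121, 76]
BINARY_OP // → 121 // 76 = 1. Stack: [1]
STORE_FAST x → x=1. Stack: []
LOAD_FAST_LOAD_FAST a,a → push 38,38. Stack: [38, 38]
BINARY_OP // → 38 // 38 = 1. Stack: [1]
STORE_FAST x → x=1. Stack: []
LOAD_FAST x → push 1. Stack: [1]
RETURN_VALUE → return 1.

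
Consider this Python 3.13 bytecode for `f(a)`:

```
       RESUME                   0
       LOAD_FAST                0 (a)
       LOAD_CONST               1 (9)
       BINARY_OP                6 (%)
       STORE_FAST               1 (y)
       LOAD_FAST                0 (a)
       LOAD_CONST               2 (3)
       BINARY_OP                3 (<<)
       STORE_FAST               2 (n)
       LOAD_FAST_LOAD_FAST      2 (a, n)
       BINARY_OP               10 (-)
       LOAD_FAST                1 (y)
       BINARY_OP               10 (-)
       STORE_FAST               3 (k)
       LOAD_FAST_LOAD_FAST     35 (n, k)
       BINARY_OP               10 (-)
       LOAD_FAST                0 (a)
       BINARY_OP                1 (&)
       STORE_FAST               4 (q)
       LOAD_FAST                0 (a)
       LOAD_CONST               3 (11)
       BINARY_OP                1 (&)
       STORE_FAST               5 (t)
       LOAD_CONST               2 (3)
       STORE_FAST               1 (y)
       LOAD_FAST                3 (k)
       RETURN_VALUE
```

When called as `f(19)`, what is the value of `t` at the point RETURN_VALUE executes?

LOAD_FAST a → push 19. Stack: [19]
LOAD_CONST → push 9. Stack: [19, 9]
BINARY_OP % → 19 % 9 = 1. Stack: [1]
STORE_FAST y → y=1. Stack: []
LOAD_FAST a → push 19. Stack: [19]
LOAD_CONST → push 3. Stack: [19, 3]
BINARY_OP << → 19 << 3 = 152. Stack: [152]
STORE_FAST n → n=152. Stack: []
LOAD_FAST_LOAD_FAST a,n → push 19,152. Stack: [19, 152]
BINARY_OP - → 19 - 152 = -133. Stack: [-133]
LOAD_FAST y → push 1. Stack: [-133, 1]
BINARY_OP - → -133 - 1 = -134. Stack: [-134]
STORE_FAST k → k=-134. Stack: []
LOAD_FAST_LOAD_FAST n,k → push 152,-134. Stack: [152, -134]
BINARY_OP - → 152 - -134 = 286. Stack: [286]
LOAD_FAST a → push 19. Stack: [286, 19]
BINARY_OP & → 286 & 19 = 18. Stack: [18]
STORE_FAST q → q=18. Stack: []
LOAD_FAST a → push 19. Stack: [19]
LOAD_CONST → push 11. Stack: [19, 11]
BINARY_OP & → 19 & 11 = 3. Stack: [3]
STORE_FAST t → t=3. Stack: []
LOAD_CONST → push 3. Stack: [3]
STORE_FAST y → y=3. Stack: []
LOAD_FAST k → push -134. Stack: [-134]
RETURN_VALUE → return -134.

3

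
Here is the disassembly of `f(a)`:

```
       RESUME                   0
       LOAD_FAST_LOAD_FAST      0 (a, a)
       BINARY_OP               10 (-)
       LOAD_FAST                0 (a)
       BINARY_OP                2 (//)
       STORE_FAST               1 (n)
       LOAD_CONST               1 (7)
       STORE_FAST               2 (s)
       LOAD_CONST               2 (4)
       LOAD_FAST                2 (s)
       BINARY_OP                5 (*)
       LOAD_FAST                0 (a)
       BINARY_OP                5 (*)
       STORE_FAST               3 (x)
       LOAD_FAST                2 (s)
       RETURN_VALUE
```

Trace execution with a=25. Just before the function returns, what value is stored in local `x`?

LOAD_FAST_LOAD_FAST a,a → push 25,25. Stack: [25, 25]
BINARY_OP - → 25 - 25 = 0. Stack: [0]
LOAD_FAST a → push 25. Stack: [0, 25]
BINARY_OP // → 0 // 25 = 0. Stack: [0]
STORE_FAST n → n=0. Stack: []
LOAD_CONST → push 7. Stack: [7]
STORE_FAST s → s=7. Stack: []
LOAD_CONST → push 4. Stack: [4]
LOAD_FAST s → push 7. Stack: [4, 7]
BINARY_OP * → 4 * 7 = 28. Stack: [28]
LOAD_FAST a → push 25. Stack: [28, 25]
BINARY_OP * → 28 * 25 = 700. Stack: [700]
STORE_FAST x → x=700. Stack: []
LOAD_FAST s → push 7. Stack: [7]
RETURN_VALUE → return 7.

700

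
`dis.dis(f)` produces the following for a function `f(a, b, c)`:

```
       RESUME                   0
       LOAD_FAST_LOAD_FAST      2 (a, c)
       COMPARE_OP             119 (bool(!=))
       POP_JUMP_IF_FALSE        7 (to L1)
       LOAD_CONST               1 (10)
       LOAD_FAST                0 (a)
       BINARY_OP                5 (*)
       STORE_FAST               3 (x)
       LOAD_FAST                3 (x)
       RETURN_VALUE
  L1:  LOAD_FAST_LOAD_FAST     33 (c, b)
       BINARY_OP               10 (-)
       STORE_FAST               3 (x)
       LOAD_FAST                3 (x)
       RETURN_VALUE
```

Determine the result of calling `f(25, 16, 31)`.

250

LOAD_FAST_LOAD_FAST a,c → push 25,31. Stack: [25, 31]
COMPARE_OP bool(!=) → 25 vs 31 = True. Stack: [True]
POP_JUMP_IF_FALSE → pop True; no jump. Stack: []
LOAD_CONST → push 10. Stack: [10]
LOAD_FAST a → push 25. Stack: [10, 25]
BINARY_OP * → 10 * 25 = 250. Stack: [250]
STORE_FAST x → x=250. Stack: []
LOAD_FAST x → push 250. Stack: [250]
RETURN_VALUE → return 250.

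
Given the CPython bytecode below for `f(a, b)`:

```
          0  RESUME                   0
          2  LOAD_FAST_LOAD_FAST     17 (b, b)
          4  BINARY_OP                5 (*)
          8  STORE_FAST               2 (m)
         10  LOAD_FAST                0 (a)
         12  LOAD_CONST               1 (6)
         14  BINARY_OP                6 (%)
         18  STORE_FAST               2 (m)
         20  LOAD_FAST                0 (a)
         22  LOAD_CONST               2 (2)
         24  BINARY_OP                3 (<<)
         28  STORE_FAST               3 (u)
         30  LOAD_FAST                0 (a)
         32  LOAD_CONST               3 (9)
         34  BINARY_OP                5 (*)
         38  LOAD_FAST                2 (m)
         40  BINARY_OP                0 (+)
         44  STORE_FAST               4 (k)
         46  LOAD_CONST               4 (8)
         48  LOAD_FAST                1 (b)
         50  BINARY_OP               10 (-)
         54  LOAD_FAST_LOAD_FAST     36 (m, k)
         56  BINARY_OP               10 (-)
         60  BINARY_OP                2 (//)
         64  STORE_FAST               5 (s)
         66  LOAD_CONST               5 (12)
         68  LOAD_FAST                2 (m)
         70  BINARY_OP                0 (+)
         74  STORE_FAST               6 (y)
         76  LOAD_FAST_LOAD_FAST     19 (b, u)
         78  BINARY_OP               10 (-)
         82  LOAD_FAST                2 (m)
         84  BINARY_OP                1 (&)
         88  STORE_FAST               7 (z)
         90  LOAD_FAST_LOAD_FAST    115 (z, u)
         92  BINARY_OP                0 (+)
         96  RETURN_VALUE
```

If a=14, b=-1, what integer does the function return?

58

LOAD_FAST_LOAD_FAST b,b → push -1,-1. Stack: [-1, -1]
BINARY_OP * → -1 * -1 = 1. Stack: [1]
STORE_FAST m → m=1. Stack: []
LOAD_FAST a → push 14. Stack: [14]
LOAD_CONST → push 6. Stack: [14, 6]
BINARY_OP % → 14 % 6 = 2. Stack: [2]
STORE_FAST m → m=2. Stack: []
LOAD_FAST a → push 14. Stack: [14]
LOAD_CONST → push 2. Stack: [14, 2]
BINARY_OP << → 14 << 2 = 56. Stack: [56]
STORE_FAST u → u=56. Stack: []
LOAD_FAST a → push 14. Stack: [14]
LOAD_CONST → push 9. Stack: [14, 9]
BINARY_OP * → 14 * 9 = 126. Stack: [126]
LOAD_FAST m → push 2. Stack: [126, 2]
BINARY_OP + → 126 + 2 = 128. Stack: [128]
STORE_FAST k → k=128. Stack: []
LOAD_CONST → push 8. Stack: [8]
LOAD_FAST b → push -1. Stack: [8, -1]
BINARY_OP - → 8 - -1 = 9. Stack: [9]
LOAD_FAST_LOAD_FAST m,k → push 2,128. Stack: [9, 2, 128]
BINARY_OP - → 2 - 128 = -126. Stack: [9, -126]
BINARY_OP // → 9 // -126 = -1. Stack: [-1]
STORE_FAST s → s=-1. Stack: []
LOAD_CONST → push 12. Stack: [12]
LOAD_FAST m → push 2. Stack: [12, 2]
BINARY_OP + → 12 + 2 = 14. Stack: [14]
STORE_FAST y → y=14. Stack: []
LOAD_FAST_LOAD_FAST b,u → push -1,56. Stack: [-1, 56]
BINARY_OP - → -1 - 56 = -57. Stack: [-57]
LOAD_FAST m → push 2. Stack: [-57, 2]
BINARY_OP & → -57 & 2 = 2. Stack: [2]
STORE_FAST z → z=2. Stack: []
LOAD_FAST_LOAD_FAST z,u → push 2,56. Stack: [2, 56]
BINARY_OP + → 2 + 56 = 58. Stack: [58]
RETURN_VALUE → return 58.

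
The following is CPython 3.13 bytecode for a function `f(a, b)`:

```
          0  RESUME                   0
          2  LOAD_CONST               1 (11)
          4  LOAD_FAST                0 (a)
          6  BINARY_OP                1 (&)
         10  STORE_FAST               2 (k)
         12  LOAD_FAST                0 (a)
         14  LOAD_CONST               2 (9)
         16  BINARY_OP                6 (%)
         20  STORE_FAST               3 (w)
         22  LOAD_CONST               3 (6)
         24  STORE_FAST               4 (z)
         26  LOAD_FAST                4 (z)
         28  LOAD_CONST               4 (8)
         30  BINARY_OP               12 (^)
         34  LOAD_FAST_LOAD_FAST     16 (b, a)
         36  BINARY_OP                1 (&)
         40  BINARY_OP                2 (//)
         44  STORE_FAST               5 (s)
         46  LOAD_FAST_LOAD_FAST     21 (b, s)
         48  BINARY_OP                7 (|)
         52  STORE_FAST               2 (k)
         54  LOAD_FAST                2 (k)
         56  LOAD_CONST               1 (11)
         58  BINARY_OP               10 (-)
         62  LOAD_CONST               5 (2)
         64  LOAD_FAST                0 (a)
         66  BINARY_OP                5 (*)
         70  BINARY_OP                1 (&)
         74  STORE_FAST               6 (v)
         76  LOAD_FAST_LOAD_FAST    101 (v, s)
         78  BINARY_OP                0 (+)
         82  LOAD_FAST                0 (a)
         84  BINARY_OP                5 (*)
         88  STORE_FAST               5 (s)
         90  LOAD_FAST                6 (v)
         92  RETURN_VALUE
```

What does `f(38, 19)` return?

12

LOAD_CONST → push 11. Stack: [11]
LOAD_FAST a → push 38. Stack: [11, 38]
BINARY_OP & → 11 & 38 = 2. Stack: [2]
STORE_FAST k → k=2. Stack: []
LOAD_FAST a → push 38. Stack: [38]
LOAD_CONST → push 9. Stack: [38, 9]
BINARY_OP % → 38 % 9 = 2. Stack: [2]
STORE_FAST w → w=2. Stack: []
LOAD_CONST → push 6. Stack: [6]
STORE_FAST z → z=6. Stack: []
LOAD_FAST z → push 6. Stack: [6]
LOAD_CONST → push 8. Stack: [6, 8]
BINARY_OP ^ → 6 ^ 8 = 14. Stack: [14]
LOAD_FAST_LOAD_FAST b,a → push 19,38. Stack: [14, 19, 38]
BINARY_OP & → 19 & 38 = 2. Stack: [14, 2]
BINARY_OP // → 14 // 2 = 7. Stack: [7]
STORE_FAST s → s=7. Stack: []
LOAD_FAST_LOAD_FAST b,s → push 19,7. Stack: [19, 7]
BINARY_OP | → 19 | 7 = 23. Stack: [23]
STORE_FAST k → k=23. Stack: []
LOAD_FAST k → push 23. Stack: [23]
LOAD_CONST → push 11. Stack: [23, 11]
BINARY_OP - → 23 - 11 = 12. Stack: [12]
LOAD_CONST → push 2. Stack: [12, 2]
LOAD_FAST a → push 38. Stack: [12, 2, 38]
BINARY_OP * → 2 * 38 = 76. Stack: [12, 76]
BINARY_OP & → 12 & 76 = 12. Stack: [12]
STORE_FAST v → v=12. Stack: []
LOAD_FAST_LOAD_FAST v,s → push 12,7. Stack: [12, 7]
BINARY_OP + → 12 + 7 = 19. Stack: [19]
LOAD_FAST a → push 38. Stack: [19, 38]
BINARY_OP * → 19 * 38 = 722. Stack: [722]
STORE_FAST s → s=722. Stack: []
LOAD_FAST v → push 12. Stack: [12]
RETURN_VALUE → return 12.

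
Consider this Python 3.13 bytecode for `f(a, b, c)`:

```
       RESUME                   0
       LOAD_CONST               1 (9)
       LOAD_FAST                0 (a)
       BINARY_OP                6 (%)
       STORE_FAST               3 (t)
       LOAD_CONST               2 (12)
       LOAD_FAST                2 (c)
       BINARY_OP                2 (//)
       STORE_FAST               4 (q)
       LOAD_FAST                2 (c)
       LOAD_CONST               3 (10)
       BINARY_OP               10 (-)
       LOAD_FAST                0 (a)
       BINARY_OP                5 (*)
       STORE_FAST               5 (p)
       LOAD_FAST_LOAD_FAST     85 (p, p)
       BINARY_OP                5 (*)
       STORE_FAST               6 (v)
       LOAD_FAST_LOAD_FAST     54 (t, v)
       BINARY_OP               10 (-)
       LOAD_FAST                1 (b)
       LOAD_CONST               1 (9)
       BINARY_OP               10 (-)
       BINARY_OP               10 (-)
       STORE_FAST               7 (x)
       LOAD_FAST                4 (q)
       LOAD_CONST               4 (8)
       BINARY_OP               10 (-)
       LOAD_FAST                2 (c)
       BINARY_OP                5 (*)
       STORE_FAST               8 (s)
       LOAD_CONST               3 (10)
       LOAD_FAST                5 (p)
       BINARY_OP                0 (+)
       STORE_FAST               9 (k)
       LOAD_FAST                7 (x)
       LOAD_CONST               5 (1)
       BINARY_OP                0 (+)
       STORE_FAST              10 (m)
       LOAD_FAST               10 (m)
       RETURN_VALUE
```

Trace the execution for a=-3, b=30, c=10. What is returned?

-20

LOAD_CONST → push 9. Stack: [9]
LOAD_FAST a → push -3. Stack: [9, -3]
BINARY_OP % → 9 % -3 = 0. Stack: [0]
STORE_FAST t → t=0. Stack: []
LOAD_CONST → push 12. Stack: [12]
LOAD_FAST c → push 10. Stack: [12, 10]
BINARY_OP // → 12 // 10 = 1. Stack: [1]
STORE_FAST q → q=1. Stack: []
LOAD_FAST c → push 10. Stack: [10]
LOAD_CONST → push 10. Stack: [10, 10]
BINARY_OP - → 10 - 10 = 0. Stack: [0]
LOAD_FAST a → push -3. Stack: [0, -3]
BINARY_OP * → 0 * -3 = 0. Stack: [0]
STORE_FAST p → p=0. Stack: []
LOAD_FAST_LOAD_FAST p,p → push 0,0. Stack: [0, 0]
BINARY_OP * → 0 * 0 = 0. Stack: [0]
STORE_FAST v → v=0. Stack: []
LOAD_FAST_LOAD_FAST t,v → push 0,0. Stack: [0, 0]
BINARY_OP - → 0 - 0 = 0. Stack: [0]
LOAD_FAST b → push 30. Stack: [0, 30]
LOAD_CONST → push 9. Stack: [0, 30, 9]
BINARY_OP - → 30 - 9 = 21. Stack: [0, 21]
BINARY_OP - → 0 - 21 = -21. Stack: [-21]
STORE_FAST x → x=-21. Stack: []
LOAD_FAST q → push 1. Stack: [1]
LOAD_CONST → push 8. Stack: [1, 8]
BINARY_OP - → 1 - 8 = -7. Stack: [-7]
LOAD_FAST c → push 10. Stack: [-7, 10]
BINARY_OP * → -7 * 10 = -70. Stack: [-70]
STORE_FAST s → s=-70. Stack: []
LOAD_CONST → push 10. Stack: [10]
LOAD_FAST p → push 0. Stack: [10, 0]
BINARY_OP + → 10 + 0 = 10. Stack: [10]
STORE_FAST k → k=10. Stack: []
LOAD_FAST x → push -21. Stack: [-21]
LOAD_CONST → push 1. Stack: [-21, 1]
BINARY_OP + → -21 + 1 = -20. Stack: [-20]
STORE_FAST m → m=-20. Stack: []
LOAD_FAST m → push -20. Stack: [-20]
RETURN_VALUE → return -20.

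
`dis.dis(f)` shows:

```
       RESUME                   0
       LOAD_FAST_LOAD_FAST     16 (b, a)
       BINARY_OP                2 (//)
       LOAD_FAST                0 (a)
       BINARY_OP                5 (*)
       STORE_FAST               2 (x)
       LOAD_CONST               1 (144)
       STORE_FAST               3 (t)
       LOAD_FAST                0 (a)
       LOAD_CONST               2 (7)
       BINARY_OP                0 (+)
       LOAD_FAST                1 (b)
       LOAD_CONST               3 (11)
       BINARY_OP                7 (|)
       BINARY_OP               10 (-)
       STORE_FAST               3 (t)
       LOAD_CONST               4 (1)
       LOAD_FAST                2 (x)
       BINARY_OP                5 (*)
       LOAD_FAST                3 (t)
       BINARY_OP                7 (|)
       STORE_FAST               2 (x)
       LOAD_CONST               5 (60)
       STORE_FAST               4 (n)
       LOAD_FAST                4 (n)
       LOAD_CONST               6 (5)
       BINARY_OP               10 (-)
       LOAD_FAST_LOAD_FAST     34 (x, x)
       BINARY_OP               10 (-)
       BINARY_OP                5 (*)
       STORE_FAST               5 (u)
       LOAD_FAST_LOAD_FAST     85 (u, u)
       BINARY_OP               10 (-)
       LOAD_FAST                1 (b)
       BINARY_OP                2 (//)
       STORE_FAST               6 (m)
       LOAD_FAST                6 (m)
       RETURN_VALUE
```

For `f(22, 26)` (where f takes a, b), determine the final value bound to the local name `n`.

LOAD_FAST_LOAD_FAST b,a → push 26,22. Stack: [26, 22]
BINARY_OP // → 26 // 22 = 1. Stack: [1]
LOAD_FAST a → push 22. Stack: [1, 22]
BINARY_OP * → 1 * 22 = 22. Stack: [22]
STORE_FAST x → x=22. Stack: []
LOAD_CONST → push 144. Stack: [144]
STORE_FAST t → t=144. Stack: []
LOAD_FAST a → push 22. Stack: [22]
LOAD_CONST → push 7. Stack: [22, 7]
BINARY_OP + → 22 + 7 = 29. Stack: [29]
LOAD_FAST b → push 26. Stack: [29, 26]
LOAD_CONST → push 11. Stack: [29, 26, 11]
BINARY_OP | → 26 | 11 = 27. Stack: [29, 27]
BINARY_OP - → 29 - 27 = 2. Stack: [2]
STORE_FAST t → t=2. Stack: []
LOAD_CONST → push 1. Stack: [1]
LOAD_FAST x → push 22. Stack: [1, 22]
BINARY_OP * → 1 * 22 = 22. Stack: [22]
LOAD_FAST t → push 2. Stack: [22, 2]
BINARY_OP | → 22 | 2 = 22. Stack: [22]
STORE_FAST x → x=22. Stack: []
LOAD_CONST → push 60. Stack: [60]
STORE_FAST n → n=60. Stack: []
LOAD_FAST n → push 60. Stack: [60]
LOAD_CONST → push 5. Stack: [60, 5]
BINARY_OP - → 60 - 5 = 55. Stack: [55]
LOAD_FAST_LOAD_FAST x,x → push 22,22. Stack: [55, 22, 22]
BINARY_OP - → 22 - 22 = 0. Stack: [55, 0]
BINARY_OP * → 55 * 0 = 0. Stack: [0]
STORE_FAST u → u=0. Stack: []
LOAD_FAST_LOAD_FAST u,u → push 0,0. Stack: [0, 0]
BINARY_OP - → 0 - 0 = 0. Stack: [0]
LOAD_FAST b → push 26. Stack: [0, 26]
BINARY_OP // → 0 // 26 = 0. Stack: [0]
STORE_FAST m → m=0. Stack: []
LOAD_FAST m → push 0. Stack: [0]
RETURN_VALUE → return 0.

60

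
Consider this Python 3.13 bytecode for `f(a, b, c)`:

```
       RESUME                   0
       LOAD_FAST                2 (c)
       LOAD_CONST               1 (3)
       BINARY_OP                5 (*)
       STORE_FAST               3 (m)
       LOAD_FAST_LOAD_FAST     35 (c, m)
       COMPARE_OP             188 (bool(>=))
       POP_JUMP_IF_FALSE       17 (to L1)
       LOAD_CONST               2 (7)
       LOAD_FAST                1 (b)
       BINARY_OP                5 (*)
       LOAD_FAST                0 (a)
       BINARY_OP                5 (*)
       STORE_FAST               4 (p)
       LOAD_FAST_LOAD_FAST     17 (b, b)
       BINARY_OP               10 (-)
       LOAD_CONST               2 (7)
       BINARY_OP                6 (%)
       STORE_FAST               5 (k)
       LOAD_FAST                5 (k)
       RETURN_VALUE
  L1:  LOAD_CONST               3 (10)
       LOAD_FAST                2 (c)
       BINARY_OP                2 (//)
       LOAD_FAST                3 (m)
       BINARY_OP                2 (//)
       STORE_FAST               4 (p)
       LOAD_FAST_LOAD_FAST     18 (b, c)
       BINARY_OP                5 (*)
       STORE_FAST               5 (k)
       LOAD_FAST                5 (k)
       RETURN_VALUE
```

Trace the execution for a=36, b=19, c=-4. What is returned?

0

LOAD_FAST c → push -4. Stack: [-4]
LOAD_CONST → push 3. Stack: [-4, 3]
BINARY_OP * → -4 * 3 = -12. Stack: [-12]
STORE_FAST m → m=-12. Stack: []
LOAD_FAST_LOAD_FAST c,m → push -4,-12. Stack: [-4, -12]
COMPARE_OP bool(>=) → -4 vs -12 = True. Stack: [True]
POP_JUMP_IF_FALSE → pop True; no jump. Stack: []
LOAD_CONST → push 7. Stack: [7]
LOAD_FAST b → push 19. Stack: [7, 19]
BINARY_OP * → 7 * 19 = 133. Stack: [133]
LOAD_FAST a → push 36. Stack: [133, 36]
BINARY_OP * → 133 * 36 = 4788. Stack: [4788]
STORE_FAST p → p=4788. Stack: []
LOAD_FAST_LOAD_FAST b,b → push 19,19. Stack: [19, 19]
BINARY_OP - → 19 - 19 = 0. Stack: [0]
LOAD_CONST → push 7. Stack: [0, 7]
BINARY_OP % → 0 % 7 = 0. Stack: [0]
STORE_FAST k → k=0. Stack: []
LOAD_FAST k → push 0. Stack: [0]
RETURN_VALUE → return 0.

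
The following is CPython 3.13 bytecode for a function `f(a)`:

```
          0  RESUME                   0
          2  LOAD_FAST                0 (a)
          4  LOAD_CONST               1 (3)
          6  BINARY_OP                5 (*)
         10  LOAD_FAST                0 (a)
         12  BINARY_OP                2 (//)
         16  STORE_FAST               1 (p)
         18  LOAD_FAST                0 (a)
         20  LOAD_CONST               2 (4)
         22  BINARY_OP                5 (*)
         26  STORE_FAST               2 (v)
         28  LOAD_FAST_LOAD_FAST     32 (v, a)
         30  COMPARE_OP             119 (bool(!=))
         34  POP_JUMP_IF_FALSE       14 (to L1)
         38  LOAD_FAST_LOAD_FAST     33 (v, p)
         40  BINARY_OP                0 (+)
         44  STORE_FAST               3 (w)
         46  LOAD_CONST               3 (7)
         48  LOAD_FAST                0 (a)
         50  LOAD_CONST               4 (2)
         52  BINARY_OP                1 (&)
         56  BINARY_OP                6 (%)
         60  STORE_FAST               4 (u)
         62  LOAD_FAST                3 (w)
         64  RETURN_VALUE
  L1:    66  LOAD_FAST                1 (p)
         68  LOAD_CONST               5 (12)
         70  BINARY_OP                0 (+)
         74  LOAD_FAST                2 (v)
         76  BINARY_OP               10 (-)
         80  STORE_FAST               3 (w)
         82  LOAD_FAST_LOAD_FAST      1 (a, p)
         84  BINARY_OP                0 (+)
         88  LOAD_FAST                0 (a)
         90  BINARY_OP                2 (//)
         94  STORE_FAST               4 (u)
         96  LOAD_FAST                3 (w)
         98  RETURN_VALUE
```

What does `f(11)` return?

47

LOAD_FAST a → push 11. Stack: [11]
LOAD_CONST → push 3. Stack: [11, 3]
BINARY_OP * → 11 * 3 = 33. Stack: [33]
LOAD_FAST a → push 11. Stack: [33, 11]
BINARY_OP // → 33 // 11 = 3. Stack: [3]
STORE_FAST p → p=3. Stack: []
LOAD_FAST a → push 11. Stack: [11]
LOAD_CONST → push 4. Stack: [11, 4]
BINARY_OP * → 11 * 4 = 44. Stack: [44]
STORE_FAST v → v=44. Stack: []
LOAD_FAST_LOAD_FAST v,a → push 44,11. Stack: [44, 11]
COMPARE_OP bool(!=) → 44 vs 11 = True. Stack: [True]
POP_JUMP_IF_FALSE → pop True; no jump. Stack: []
LOAD_FAST_LOAD_FAST v,p → push 44,3. Stack: [44, 3]
BINARY_OP + → 44 + 3 = 47. Stack: [47]
STORE_FAST w → w=47. Stack: []
LOAD_CONST → push 7. Stack: [7]
LOAD_FAST a → push 11. Stack: [7, 11]
LOAD_CONST → push 2. Stack: [7, 11, 2]
BINARY_OP & → 11 & 2 = 2. Stack: [7, 2]
BINARY_OP % → 7 % 2 = 1. Stack: [1]
STORE_FAST u → u=1. Stack: []
LOAD_FAST w → push 47. Stack: [47]
RETURN_VALUE → return 47.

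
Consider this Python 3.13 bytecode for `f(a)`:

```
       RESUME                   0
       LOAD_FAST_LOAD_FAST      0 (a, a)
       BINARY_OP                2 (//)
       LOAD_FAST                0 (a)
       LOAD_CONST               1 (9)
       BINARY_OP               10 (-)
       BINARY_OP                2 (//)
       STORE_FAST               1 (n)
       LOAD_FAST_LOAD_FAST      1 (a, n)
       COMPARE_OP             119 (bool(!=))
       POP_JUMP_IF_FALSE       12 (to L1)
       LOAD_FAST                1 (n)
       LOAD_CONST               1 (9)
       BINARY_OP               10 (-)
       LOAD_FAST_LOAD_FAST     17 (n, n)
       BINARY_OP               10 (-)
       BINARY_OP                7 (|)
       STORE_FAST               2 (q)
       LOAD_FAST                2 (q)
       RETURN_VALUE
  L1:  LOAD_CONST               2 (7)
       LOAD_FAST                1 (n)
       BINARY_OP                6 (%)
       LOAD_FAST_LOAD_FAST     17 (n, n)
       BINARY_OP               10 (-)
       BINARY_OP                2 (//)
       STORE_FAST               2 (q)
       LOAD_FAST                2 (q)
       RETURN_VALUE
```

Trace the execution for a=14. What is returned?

-9

LOAD_FAST_LOAD_FAST a,a → push 14,14. Stack: [14, 14]
BINARY_OP // → 14 // 14 = 1. Stack: [1]
LOAD_FAST a → push 14. Stack: [1, 14]
LOAD_CONST → push 9. Stack: [1, 14, 9]
BINARY_OP - → 14 - 9 = 5. Stack: [1, 5]
BINARY_OP // → 1 // 5 = 0. Stack: [0]
STORE_FAST n → n=0. Stack: []
LOAD_FAST_LOAD_FAST a,n → push 14,0. Stack: [14, 0]
COMPARE_OP bool(!=) → 14 vs 0 = True. Stack: [True]
POP_JUMP_IF_FALSE → pop True; no jump. Stack: []
LOAD_FAST n → push 0. Stack: [0]
LOAD_CONST → push 9. Stack: [0, 9]
BINARY_OP - → 0 - 9 = -9. Stack: [-9]
LOAD_FAST_LOAD_FAST n,n → push 0,0. Stack: [-9, 0, 0]
BINARY_OP - → 0 - 0 = 0. Stack: [-9, 0]
BINARY_OP | → -9 | 0 = -9. Stack: [-9]
STORE_FAST q → q=-9. Stack: []
LOAD_FAST q → push -9. Stack: [-9]
RETURN_VALUE → return -9.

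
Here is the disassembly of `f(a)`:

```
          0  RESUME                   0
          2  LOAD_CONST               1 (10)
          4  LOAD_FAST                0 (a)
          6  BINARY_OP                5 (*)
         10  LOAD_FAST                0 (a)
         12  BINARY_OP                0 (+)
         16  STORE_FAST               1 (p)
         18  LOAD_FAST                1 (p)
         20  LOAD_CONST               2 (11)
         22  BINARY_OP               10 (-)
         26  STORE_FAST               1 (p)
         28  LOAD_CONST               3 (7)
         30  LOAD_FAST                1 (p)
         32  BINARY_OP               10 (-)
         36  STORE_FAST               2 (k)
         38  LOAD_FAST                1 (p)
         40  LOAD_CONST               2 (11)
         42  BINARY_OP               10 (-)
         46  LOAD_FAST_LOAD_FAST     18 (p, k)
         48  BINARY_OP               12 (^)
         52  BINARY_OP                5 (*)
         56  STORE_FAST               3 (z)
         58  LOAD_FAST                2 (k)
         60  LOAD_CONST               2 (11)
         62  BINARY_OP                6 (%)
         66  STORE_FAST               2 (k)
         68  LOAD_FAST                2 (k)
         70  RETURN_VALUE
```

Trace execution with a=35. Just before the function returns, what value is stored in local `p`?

374

LOAD_CONST → push 10. Stack: [10]
LOAD_FAST a → push 35. Stack: [10, 35]
BINARY_OP * → 10 * 35 = 350. Stack: [350]
LOAD_FAST a → push 35. Stack: [350, 35]
BINARY_OP + → 350 + 35 = 385. Stack: [385]
STORE_FAST p → p=385. Stack: []
LOAD_FAST p → push 385. Stack: [385]
LOAD_CONST → push 11. Stack: [385, 11]
BINARY_OP - → 385 - 11 = 374. Stack: [374]
STORE_FAST p → p=374. Stack: []
LOAD_CONST → push 7. Stack: [7]
LOAD_FAST p → push 374. Stack: [7, 374]
BINARY_OP - → 7 - 374 = -367. Stack: [-367]
STORE_FAST k → k=-367. Stack: []
LOAD_FAST p → push 374. Stack: [374]
LOAD_CONST → push 11. Stack: [374, 11]
BINARY_OP - → 374 - 11 = 363. Stack: [363]
LOAD_FAST_LOAD_FAST p,k → push 374,-367. Stack: [363, 374, -367]
BINARY_OP ^ → 374 ^ -367 = -25. Stack: [363, -25]
BINARY_OP * → 363 * -25 = -9075. Stack: [-9075]
STORE_FAST z → z=-9075. Stack: []
LOAD_FAST k → push -367. Stack: [-367]
LOAD_CONST → push 11. Stack: [-367, 11]
BINARY_OP % → -367 % 11 = 7. Stack: [7]
STORE_FAST k → k=7. Stack: []
LOAD_FAST k → push 7. Stack: [7]
RETURN_VALUE → return 7.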